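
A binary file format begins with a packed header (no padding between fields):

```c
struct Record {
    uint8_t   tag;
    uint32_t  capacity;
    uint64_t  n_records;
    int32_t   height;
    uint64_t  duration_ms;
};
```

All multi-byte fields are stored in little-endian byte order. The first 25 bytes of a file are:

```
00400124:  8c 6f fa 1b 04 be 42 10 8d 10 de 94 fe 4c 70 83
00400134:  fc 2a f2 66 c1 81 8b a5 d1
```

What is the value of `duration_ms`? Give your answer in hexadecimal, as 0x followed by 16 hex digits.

0xD1A58B81C166F22A

`duration_ms` follows `tag` (1 B), `capacity` (4 B), `n_records` (8 B), `height` (4 B), so it starts at offset 1 + 4 + 8 + 4 = 17 and occupies 8 bytes.
Bytes at offsets 17..24: 2A F2 66 C1 81 8B A5 D1.
Little-endian: lowest address holds the least-significant byte.
Reassemble most-significant byte first: D1 A5 8B 81 C1 66 F2 2A → 0xD1A58B81C166F22A.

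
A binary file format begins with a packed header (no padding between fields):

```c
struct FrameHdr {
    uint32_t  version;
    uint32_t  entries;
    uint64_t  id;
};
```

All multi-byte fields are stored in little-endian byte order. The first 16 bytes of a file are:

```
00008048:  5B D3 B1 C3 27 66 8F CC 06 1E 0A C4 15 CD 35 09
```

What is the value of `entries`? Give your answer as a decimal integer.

`entries` follows `version` (4 bytes), so it starts at byte offset 4 and occupies 4 bytes.
Bytes at offsets 4..7: 27 66 8F CC.
In little-endian order the low byte comes first in memory.
Reassemble most-significant byte first: CC 8F 66 27 → 0xCC8F6627.
0xCC8F6627 = 3431949863.

3431949863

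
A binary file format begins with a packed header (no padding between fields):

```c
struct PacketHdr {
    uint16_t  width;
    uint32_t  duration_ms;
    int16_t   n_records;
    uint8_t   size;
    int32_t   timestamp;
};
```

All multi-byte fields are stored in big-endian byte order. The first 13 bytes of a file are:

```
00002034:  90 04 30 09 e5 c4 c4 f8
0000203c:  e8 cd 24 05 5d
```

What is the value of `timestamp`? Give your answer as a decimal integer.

`timestamp` follows `width` (2 B), `duration_ms` (4 B), `n_records` (2 B), `size` (1 B), so it starts at offset 2 + 4 + 2 + 1 = 9 and occupies 4 bytes.
Bytes at offsets 9..12: CD 24 05 5D.
Big-endian stores the most-significant byte at the lowest address.
The bytes are already most-significant first: 0xCD24055D.
Top bit is set, so as a signed 32-bit value this is 0xCD24055D − 2^32 = -853277347.

-853277347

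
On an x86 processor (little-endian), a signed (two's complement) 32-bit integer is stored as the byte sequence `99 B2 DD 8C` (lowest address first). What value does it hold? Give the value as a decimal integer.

-1931627879

Little-endian stores the least-significant byte at the lowest address.
Reassemble most-significant byte first: 8C DD B2 99 → 0x8CDDB299.
Top bit is set, so as a signed 32-bit value this is 0x8CDDB299 − 2^32 = -1931627879.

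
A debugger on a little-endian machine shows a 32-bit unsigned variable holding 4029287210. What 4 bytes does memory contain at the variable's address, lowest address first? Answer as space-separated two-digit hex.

4029287210 in hexadecimal, padded to 32 bits, is 0xF02A0B2A.
Split into bytes (most-significant first): F0 2A 0B 2A.
Little-endian: lowest address holds the least-significant byte.
So at ascending addresses the bytes are 2A 0B 2A F0.

2A 0B 2A F0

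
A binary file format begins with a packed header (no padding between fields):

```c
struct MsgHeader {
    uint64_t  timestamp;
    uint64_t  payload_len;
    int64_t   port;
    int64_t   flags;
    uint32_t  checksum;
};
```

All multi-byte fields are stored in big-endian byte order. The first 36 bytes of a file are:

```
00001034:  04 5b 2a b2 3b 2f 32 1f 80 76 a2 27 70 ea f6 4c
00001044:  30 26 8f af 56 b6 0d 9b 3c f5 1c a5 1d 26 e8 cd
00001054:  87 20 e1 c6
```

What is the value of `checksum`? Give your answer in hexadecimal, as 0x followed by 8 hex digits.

0x8720E1C6

`checksum` follows `timestamp` (8 B), `payload_len` (8 B), `port` (8 B), `flags` (8 B), so it starts at offset 8 + 8 + 8 + 8 = 32 and occupies 4 bytes.
Bytes at offsets 32..35: 87 20 E1 C6.
Big-endian stores the most-significant byte at the lowest address.
The bytes are already most-significant first: 0x8720E1C6.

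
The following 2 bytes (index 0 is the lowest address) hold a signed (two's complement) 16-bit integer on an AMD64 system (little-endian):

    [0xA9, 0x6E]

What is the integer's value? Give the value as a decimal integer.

28329

Little-endian stores the least-significant byte at the lowest address.
Reassemble most-significant byte first: 6E A9 → 0x6EA9.
0x6EA9 = 28329.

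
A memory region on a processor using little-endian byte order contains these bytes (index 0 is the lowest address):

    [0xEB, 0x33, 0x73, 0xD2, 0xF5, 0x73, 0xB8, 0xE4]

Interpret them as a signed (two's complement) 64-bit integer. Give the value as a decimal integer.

Little-endian stores the least-significant byte at the lowest address.
Reassemble most-significant byte first: E4 B8 73 F5 D2 73 33 EB → 0xE4B873F5D27333EB.
Top bit is set, so as a signed 64-bit value this is 0xE4B873F5D27333EB − 2^64 = -1965693737712274453.

-1965693737712274453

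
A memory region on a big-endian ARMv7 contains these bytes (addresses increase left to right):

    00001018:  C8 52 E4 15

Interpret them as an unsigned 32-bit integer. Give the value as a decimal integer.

Big-endian: lowest address holds the most-significant byte.
The bytes are already most-significant first: 0xC852E415.
0xC852E415 = 3360875541.

3360875541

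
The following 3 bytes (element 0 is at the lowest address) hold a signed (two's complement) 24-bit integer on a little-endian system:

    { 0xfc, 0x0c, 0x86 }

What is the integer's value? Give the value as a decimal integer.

Little-endian: lowest address holds the least-significant byte.
Reassemble most-significant byte first: 86 0C FC → 0x860CFC.
Top bit is set, so as a signed 24-bit value this is 0x860CFC − 2^24 = -7992068.

-7992068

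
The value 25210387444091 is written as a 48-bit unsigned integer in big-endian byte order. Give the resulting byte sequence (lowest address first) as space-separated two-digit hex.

25210387444091 in hexadecimal, padded to 48 bits, is 0x16EDC030317B.
Split into bytes (most-significant first): 16 ED C0 30 31 7B.
Big-endian: lowest address holds the most-significant byte.
So the memory order matches the most-significant-first order: 16 ED C0 30 31 7B.

16 ED C0 30 31 7B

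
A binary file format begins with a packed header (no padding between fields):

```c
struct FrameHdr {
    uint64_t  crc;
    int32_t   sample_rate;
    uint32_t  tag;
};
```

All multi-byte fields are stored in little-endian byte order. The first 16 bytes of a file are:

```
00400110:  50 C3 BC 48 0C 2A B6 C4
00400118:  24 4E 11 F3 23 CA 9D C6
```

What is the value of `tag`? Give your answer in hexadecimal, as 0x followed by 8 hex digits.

`tag` follows `crc` (8 B), `sample_rate` (4 B), so it starts at offset 8 + 4 = 12 and occupies 4 bytes.
Bytes at offsets 12..15: 23 CA 9D C6.
In little-endian order the low byte comes first in memory.
Reassemble most-significant byte first: C6 9D CA 23 → 0xC69DCA23.

0xC69DCA23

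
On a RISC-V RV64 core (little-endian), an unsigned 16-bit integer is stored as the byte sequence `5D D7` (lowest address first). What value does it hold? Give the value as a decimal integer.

55133

In little-endian order the low byte comes first in memory.
Reassemble most-significant byte first: D7 5D → 0xD75D.
0xD75D = 55133.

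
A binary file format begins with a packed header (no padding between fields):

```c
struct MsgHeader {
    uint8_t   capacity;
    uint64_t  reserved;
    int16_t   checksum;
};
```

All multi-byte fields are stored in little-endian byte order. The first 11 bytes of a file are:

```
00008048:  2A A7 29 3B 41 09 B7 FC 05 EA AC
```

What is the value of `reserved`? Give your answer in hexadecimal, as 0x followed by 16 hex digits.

`reserved` follows `capacity` (1 byte), so it starts at byte offset 1 and occupies 8 bytes.
Bytes at offsets 1..8: A7 29 3B 41 09 B7 FC 05.
In little-endian order the low byte comes first in memory.
Reassemble most-significant byte first: 05 FC B7 09 41 3B 29 A7 → 0x05FCB709413B29A7.

0x05FCB709413B29A7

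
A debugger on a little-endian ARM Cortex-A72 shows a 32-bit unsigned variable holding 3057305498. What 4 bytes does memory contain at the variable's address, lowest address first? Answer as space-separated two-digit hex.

3057305498 in hexadecimal, padded to 32 bits, is 0xB63AC79A.
Split into bytes (most-significant first): B6 3A C7 9A.
Little-endian stores the least-significant byte at the lowest address.
So at ascending addresses the bytes are 9A C7 3A B6.

9A C7 3A B6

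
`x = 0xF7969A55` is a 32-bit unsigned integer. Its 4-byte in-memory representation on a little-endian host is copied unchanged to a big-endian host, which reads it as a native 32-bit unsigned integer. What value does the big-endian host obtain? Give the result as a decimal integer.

1436194551

Stored little-endian, the bytes at ascending addresses are 55 9A 96 F7.
Read back as big-endian, the last byte is least significant, giving 0x559A96F7.
0x559A96F7 = 1436194551.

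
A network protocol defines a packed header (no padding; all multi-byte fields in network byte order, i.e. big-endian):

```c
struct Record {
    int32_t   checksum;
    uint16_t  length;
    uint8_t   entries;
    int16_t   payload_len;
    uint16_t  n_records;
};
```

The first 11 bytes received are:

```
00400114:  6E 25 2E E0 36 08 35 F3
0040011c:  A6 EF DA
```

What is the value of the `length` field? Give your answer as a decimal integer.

13832

`length` follows `checksum` (4 bytes), so it starts at byte offset 4 and occupies 2 bytes.
Bytes at offsets 4..5: 36 08.
In big-endian order the high byte comes first in memory.
The bytes are already most-significant first: 0x3608.
0x3608 = 13832.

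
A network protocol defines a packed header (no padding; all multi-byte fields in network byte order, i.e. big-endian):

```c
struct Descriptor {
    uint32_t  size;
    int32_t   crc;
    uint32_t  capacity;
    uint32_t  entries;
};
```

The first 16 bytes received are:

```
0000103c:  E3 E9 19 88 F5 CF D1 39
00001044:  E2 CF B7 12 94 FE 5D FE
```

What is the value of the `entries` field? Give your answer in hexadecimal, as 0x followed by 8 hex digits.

0x94FE5DFE

`entries` follows `size` (4 B), `crc` (4 B), `capacity` (4 B), so it starts at offset 4 + 4 + 4 = 12 and occupies 4 bytes.
Bytes at offsets 12..15: 94 FE 5D FE.
In big-endian order the high byte comes first in memory.
The bytes are already most-significant first: 0x94FE5DFE.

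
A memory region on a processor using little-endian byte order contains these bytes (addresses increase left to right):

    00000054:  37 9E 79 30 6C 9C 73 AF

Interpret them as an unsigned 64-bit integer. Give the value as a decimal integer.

Little-endian: lowest address holds the least-significant byte.
Reassemble most-significant byte first: AF 73 9C 6C 30 79 9E 37 → 0xAF739C6C30799E37.
0xAF739C6C30799E37 = 12642620567442791991.

12642620567442791991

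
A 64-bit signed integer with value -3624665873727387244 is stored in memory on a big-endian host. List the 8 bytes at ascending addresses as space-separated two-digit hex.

CD B2 99 97 96 FF 89 94

Two's complement of -3624665873727387244 in 64 bits: 3624665873727387244 = 0x324D66686900766C; invert → 0xCDB2999796FF8993; add 1 → 0xCDB2999796FF8994.
Split into bytes (most-significant first): CD B2 99 97 96 FF 89 94.
Big-endian stores the most-significant byte at the lowest address.
So the memory order matches the most-significant-first order: CD B2 99 97 96 FF 89 94.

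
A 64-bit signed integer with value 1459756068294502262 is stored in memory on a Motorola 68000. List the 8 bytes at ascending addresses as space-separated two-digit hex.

1459756068294502262 in hexadecimal, padded to 64 bits, is 0x14421868F56A2776.
Split into bytes (most-significant first): 14 42 18 68 F5 6A 27 76.
Big-endian: lowest address holds the most-significant byte.
So the memory order matches the most-significant-first order: 14 42 18 68 F5 6A 27 76.

14 42 18 68 F5 6A 27 76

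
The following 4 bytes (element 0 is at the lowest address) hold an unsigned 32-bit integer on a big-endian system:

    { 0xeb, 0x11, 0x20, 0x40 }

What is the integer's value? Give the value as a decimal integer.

Big-endian stores the most-significant byte at the lowest address.
The bytes are already most-significant first: 0xEB112040.
0xEB112040 = 3943768128.

3943768128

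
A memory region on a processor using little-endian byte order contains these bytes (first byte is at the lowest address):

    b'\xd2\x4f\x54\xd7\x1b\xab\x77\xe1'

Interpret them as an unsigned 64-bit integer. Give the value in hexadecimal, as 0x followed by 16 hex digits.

Little-endian: lowest address holds the least-significant byte.
Reassemble most-significant byte first: E1 77 AB 1B D7 54 4F D2 → 0xE177AB1BD7544FD2.

0xE177AB1BD7544FD2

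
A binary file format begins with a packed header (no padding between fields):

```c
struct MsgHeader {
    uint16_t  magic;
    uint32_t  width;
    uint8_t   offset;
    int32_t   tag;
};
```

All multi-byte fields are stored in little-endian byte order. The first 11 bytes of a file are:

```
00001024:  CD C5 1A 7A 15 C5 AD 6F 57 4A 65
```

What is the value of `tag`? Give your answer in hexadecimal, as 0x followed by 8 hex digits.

0x654A576F

`tag` follows `magic` (2 B), `width` (4 B), `offset` (1 B), so it starts at offset 2 + 4 + 1 = 7 and occupies 4 bytes.
Bytes at offsets 7..10: 6F 57 4A 65.
Little-endian: lowest address holds the least-significant byte.
Reassemble most-significant byte first: 65 4A 57 6F → 0x654A576F.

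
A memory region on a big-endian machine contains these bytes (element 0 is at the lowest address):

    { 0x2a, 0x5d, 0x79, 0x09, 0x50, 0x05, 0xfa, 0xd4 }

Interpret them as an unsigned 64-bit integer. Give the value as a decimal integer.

Big-endian stores the most-significant byte at the lowest address.
The bytes are already most-significant first: 0x2A5D79095005FAD4.
0x2A5D79095005FAD4 = 3052729203331300052.

3052729203331300052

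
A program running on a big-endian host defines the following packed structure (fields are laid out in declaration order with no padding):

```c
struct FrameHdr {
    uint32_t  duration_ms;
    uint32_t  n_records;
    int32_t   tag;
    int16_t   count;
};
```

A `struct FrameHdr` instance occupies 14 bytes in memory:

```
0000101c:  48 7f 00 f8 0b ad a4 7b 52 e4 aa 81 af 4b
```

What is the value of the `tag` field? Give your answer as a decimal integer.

`tag` follows `duration_ms` (4 B), `n_records` (4 B), so it starts at offset 4 + 4 = 8 and occupies 4 bytes.
Bytes at offsets 8..11: 52 E4 AA 81.
In big-endian order the high byte comes first in memory.
The bytes are already most-significant first: 0x52E4AA81.
0x52E4AA81 = 1390717569.

1390717569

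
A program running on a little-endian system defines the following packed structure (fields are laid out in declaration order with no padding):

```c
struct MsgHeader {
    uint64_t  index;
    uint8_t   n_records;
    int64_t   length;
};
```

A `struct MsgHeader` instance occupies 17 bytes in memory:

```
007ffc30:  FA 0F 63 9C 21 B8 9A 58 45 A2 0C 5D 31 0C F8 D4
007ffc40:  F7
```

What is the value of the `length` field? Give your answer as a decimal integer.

`length` follows `index` (8 B), `n_records` (1 B), so it starts at offset 8 + 1 = 9 and occupies 8 bytes.
Bytes at offsets 9..16: A2 0C 5D 31 0C F8 D4 F7.
Little-endian: lowest address holds the least-significant byte.
Reassemble most-significant byte first: F7 D4 F8 0C 31 5D 0C A2 → 0xF7D4F80C315D0CA2.
Top bit is set, so as a signed 64-bit value this is 0xF7D4F80C315D0CA2 − 2^64 = -588572920027214686.

-588572920027214686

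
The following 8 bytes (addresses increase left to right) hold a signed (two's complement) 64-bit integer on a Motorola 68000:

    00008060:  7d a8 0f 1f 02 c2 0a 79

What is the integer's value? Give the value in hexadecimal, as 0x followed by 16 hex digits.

0x7DA80F1F02C20A79

Big-endian stores the most-significant byte at the lowest address.
The bytes are already most-significant first: 0x7DA80F1F02C20A79.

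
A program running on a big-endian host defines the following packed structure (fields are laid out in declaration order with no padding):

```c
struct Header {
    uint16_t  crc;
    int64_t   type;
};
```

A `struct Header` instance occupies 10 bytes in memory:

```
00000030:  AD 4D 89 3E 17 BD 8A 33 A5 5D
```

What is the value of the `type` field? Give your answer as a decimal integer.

`type` follows `crc` (2 bytes), so it starts at byte offset 2 and occupies 8 bytes.
Bytes at offsets 2..9: 89 3E 17 BD 8A 33 A5 5D.
Big-endian: lowest address holds the most-significant byte.
The bytes are already most-significant first: 0x893E17BD8A33A55D.
Top bit is set, so as a signed 64-bit value this is 0x893E17BD8A33A55D − 2^64 = -8557376139122465443.

-8557376139122465443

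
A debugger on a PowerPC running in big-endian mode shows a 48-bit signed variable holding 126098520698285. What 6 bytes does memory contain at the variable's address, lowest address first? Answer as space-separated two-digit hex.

72 AF 99 88 6D AD

126098520698285 in hexadecimal, padded to 48 bits, is 0x72AF99886DAD.
Split into bytes (most-significant first): 72 AF 99 88 6D AD.
Big-endian stores the most-significant byte at the lowest address.
So the memory order matches the most-significant-first order: 72 AF 99 88 6D AD.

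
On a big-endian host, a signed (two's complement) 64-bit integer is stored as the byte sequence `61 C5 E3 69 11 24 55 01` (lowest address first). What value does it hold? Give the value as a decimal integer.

In big-endian order the high byte comes first in memory.
The bytes are already most-significant first: 0x61C5E36911245501.
0x61C5E36911245501 = 7045287232489673985.

7045287232489673985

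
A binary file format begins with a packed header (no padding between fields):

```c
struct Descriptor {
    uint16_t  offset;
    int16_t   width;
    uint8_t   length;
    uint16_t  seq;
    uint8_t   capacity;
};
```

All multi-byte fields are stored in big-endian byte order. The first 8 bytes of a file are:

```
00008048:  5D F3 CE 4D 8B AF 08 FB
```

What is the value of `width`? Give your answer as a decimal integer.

-12723

`width` follows `offset` (2 bytes), so it starts at byte offset 2 and occupies 2 bytes.
Bytes at offsets 2..3: CE 4D.
Big-endian stores the most-significant byte at the lowest address.
The bytes are already most-significant first: 0xCE4D.
Top bit is set, so as a signed 16-bit value this is 0xCE4D − 2^16 = -12723.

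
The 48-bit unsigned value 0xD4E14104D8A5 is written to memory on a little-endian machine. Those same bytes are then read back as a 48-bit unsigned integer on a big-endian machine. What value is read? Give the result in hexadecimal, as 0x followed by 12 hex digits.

Stored little-endian, the bytes at ascending addresses are A5 D8 04 41 E1 D4.
Read back as big-endian, the last byte is least significant, giving 0xA5D80441E1D4.

0xA5D80441E1D4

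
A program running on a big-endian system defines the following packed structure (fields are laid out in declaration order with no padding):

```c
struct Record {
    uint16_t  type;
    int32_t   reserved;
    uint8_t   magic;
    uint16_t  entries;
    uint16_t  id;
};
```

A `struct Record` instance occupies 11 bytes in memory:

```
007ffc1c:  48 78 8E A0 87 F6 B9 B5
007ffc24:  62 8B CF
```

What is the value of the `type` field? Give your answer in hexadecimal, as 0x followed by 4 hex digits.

`type` is the first field, at byte offset 0, occupying 2 bytes.
Bytes at offsets 0..1: 48 78.
Big-endian stores the most-significant byte at the lowest address.
The bytes are already most-significant first: 0x4878.

0x4878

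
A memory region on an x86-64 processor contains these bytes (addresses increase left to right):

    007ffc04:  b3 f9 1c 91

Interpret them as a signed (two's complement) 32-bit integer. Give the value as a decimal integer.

-1860372045

Little-endian: lowest address holds the least-significant byte.
Reassemble most-significant byte first: 91 1C F9 B3 → 0x911CF9B3.
Top bit is set, so as a signed 32-bit value this is 0x911CF9B3 − 2^32 = -1860372045.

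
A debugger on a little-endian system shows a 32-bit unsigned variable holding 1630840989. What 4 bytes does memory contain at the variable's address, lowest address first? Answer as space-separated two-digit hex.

1630840989 in hexadecimal, padded to 32 bits, is 0x6134A89D.
Split into bytes (most-significant first): 61 34 A8 9D.
In little-endian order the low byte comes first in memory.
So at ascending addresses the bytes are 9D A8 34 61.

9D A8 34 61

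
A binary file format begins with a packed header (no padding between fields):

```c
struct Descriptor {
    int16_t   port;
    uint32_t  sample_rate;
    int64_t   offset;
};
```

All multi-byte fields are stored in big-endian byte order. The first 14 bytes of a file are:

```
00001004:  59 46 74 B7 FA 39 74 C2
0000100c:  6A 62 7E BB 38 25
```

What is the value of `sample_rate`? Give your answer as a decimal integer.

`sample_rate` follows `port` (2 bytes), so it starts at byte offset 2 and occupies 4 bytes.
Bytes at offsets 2..5: 74 B7 FA 39.
Big-endian stores the most-significant byte at the lowest address.
The bytes are already most-significant first: 0x74B7FA39.
0x74B7FA39 = 1958214201.

1958214201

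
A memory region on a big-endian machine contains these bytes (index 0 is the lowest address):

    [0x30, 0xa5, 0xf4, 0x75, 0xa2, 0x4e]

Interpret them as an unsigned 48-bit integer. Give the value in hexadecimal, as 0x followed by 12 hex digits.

0x30A5F475A24E

In big-endian order the high byte comes first in memory.
The bytes are already most-significant first: 0x30A5F475A24E.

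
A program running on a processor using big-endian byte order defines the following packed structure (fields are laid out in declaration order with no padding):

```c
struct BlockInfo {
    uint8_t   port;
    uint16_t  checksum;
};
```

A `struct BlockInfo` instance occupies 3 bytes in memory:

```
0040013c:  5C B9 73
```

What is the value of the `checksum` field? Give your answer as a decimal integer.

`checksum` follows `port` (1 byte), so it starts at byte offset 1 and occupies 2 bytes.
Bytes at offsets 1..2: B9 73.
In big-endian order the high byte comes first in memory.
The bytes are already most-significant first: 0xB973.
0xB973 = 47475.

47475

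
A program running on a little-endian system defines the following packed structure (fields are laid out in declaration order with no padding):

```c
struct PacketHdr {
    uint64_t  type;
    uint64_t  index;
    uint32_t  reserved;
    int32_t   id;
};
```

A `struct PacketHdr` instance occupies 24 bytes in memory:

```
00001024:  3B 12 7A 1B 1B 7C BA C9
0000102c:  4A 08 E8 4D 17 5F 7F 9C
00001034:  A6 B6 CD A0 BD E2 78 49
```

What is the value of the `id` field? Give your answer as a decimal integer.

`id` follows `type` (8 B), `index` (8 B), `reserved` (4 B), so it starts at offset 8 + 8 + 4 = 20 and occupies 4 bytes.
Bytes at offsets 20..23: BD E2 78 49.
Little-endian: lowest address holds the least-significant byte.
Reassemble most-significant byte first: 49 78 E2 BD → 0x4978E2BD.
0x4978E2BD = 1232659133.

1232659133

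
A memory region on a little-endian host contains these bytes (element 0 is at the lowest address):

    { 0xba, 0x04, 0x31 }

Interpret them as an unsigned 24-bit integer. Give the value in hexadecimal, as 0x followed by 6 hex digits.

Little-endian stores the least-significant byte at the lowest address.
Reassemble most-significant byte first: 31 04 BA → 0x3104BA.

0x3104BA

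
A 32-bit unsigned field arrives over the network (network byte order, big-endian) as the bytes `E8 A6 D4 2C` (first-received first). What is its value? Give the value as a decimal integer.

3903247404

In big-endian order the high byte comes first in memory.
The bytes are already most-significant first: 0xE8A6D42C.
0xE8A6D42C = 3903247404.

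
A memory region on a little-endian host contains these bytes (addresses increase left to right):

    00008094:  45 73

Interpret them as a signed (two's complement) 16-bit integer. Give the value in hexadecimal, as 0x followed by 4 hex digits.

Little-endian stores the least-significant byte at the lowest address.
Reassemble most-significant byte first: 73 45 → 0x7345.

0x7345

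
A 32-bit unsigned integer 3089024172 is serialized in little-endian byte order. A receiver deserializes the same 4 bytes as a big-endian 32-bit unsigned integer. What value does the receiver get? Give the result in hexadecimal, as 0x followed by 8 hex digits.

0xACC41EB8

3089024172 in 32-bit hexadecimal is 0xB81EC4AC.
Stored little-endian, the bytes at ascending addresses are AC C4 1E B8.
Read back as big-endian, the last byte is least significant, giving 0xACC41EB8.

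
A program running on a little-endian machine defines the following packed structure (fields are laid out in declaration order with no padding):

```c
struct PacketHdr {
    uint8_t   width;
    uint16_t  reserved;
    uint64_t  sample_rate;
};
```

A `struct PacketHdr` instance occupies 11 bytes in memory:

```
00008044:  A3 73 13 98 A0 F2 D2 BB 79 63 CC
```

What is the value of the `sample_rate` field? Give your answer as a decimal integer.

14727749054036615320

`sample_rate` follows `width` (1 B), `reserved` (2 B), so it starts at offset 1 + 2 = 3 and occupies 8 bytes.
Bytes at offsets 3..10: 98 A0 F2 D2 BB 79 63 CC.
In little-endian order the low byte comes first in memory.
Reassemble most-significant byte first: CC 63 79 BB D2 F2 A0 98 → 0xCC6379BBD2F2A098.
0xCC6379BBD2F2A098 = 14727749054036615320.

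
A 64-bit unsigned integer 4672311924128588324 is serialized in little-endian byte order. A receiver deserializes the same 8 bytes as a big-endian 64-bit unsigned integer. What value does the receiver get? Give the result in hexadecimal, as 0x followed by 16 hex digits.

0x24A281A5F062D740

4672311924128588324 in 64-bit hexadecimal is 0x40D762F0A581A224.
Stored little-endian, the bytes at ascending addresses are 24 A2 81 A5 F0 62 D7 40.
Read back as big-endian, the last byte is least significant, giving 0x24A281A5F062D740.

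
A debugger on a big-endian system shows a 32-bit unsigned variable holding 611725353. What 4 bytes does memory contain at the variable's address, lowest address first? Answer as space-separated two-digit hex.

24 76 30 29

611725353 in hexadecimal, padded to 32 bits, is 0x24763029.
Split into bytes (most-significant first): 24 76 30 29.
In big-endian order the high byte comes first in memory.
So the memory order matches the most-significant-first order: 24 76 30 29.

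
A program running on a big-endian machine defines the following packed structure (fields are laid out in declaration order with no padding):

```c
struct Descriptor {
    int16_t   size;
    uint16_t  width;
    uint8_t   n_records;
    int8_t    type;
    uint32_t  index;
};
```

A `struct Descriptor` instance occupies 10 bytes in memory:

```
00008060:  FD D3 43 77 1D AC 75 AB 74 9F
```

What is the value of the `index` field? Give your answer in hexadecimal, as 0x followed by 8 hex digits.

0x75AB749F

`index` follows `size` (2 B), `width` (2 B), `n_records` (1 B), `type` (1 B), so it starts at offset 2 + 2 + 1 + 1 = 6 and occupies 4 bytes.
Bytes at offsets 6..9: 75 AB 74 9F.
Big-endian stores the most-significant byte at the lowest address.
The bytes are already most-significant first: 0x75AB749F.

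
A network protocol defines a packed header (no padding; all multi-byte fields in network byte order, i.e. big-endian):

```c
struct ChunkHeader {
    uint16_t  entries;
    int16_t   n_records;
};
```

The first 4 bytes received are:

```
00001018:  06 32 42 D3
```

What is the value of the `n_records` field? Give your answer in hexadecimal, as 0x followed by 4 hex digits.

`n_records` follows `entries` (2 bytes), so it starts at byte offset 2 and occupies 2 bytes.
Bytes at offsets 2..3: 42 D3.
Big-endian: lowest address holds the most-significant byte.
The bytes are already most-significant first: 0x42D3.

0x42D3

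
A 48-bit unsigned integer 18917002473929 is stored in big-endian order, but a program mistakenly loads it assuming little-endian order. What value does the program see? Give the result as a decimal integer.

18917002473929 in 48-bit hexadecimal is 0x1134753671C9.
Stored big-endian, the bytes at ascending addresses are 11 34 75 36 71 C9.
Read back as little-endian, the first byte is least significant, giving 0xC97136753411.
0xC97136753411 = 221488082138129.

221488082138129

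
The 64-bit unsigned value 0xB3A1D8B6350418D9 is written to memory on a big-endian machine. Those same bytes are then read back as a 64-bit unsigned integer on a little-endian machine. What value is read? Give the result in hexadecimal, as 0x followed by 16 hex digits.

0xD9180435B6D8A1B3

Stored big-endian, the bytes at ascending addresses are B3 A1 D8 B6 35 04 18 D9.
Read back as little-endian, the first byte is least significant, giving 0xD9180435B6D8A1B3.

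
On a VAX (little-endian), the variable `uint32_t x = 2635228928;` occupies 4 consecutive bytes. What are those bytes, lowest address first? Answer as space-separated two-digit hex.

2635228928 in hexadecimal, padded to 32 bits, is 0x9D126700.
Split into bytes (most-significant first): 9D 12 67 00.
Little-endian: lowest address holds the least-significant byte.
So at ascending addresses the bytes are 00 67 12 9D.

00 67 12 9D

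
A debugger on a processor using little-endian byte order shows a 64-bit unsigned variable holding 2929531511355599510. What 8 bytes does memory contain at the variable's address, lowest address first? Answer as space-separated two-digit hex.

96 EA A9 64 63 C9 A7 28

2929531511355599510 in hexadecimal, padded to 64 bits, is 0x28A7C96364A9EA96.
Split into bytes (most-significant first): 28 A7 C9 63 64 A9 EA 96.
Little-endian: lowest address holds the least-significant byte.
So at ascending addresses the bytes are 96 EA A9 64 63 C9 A7 28.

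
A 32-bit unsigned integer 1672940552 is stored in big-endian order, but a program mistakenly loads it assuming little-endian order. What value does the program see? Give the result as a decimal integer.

135051107

1672940552 in 32-bit hexadecimal is 0x63B70C08.
Stored big-endian, the bytes at ascending addresses are 63 B7 0C 08.
Read back as little-endian, the first byte is least significant, giving 0x080CB763.
0x080CB763 = 135051107.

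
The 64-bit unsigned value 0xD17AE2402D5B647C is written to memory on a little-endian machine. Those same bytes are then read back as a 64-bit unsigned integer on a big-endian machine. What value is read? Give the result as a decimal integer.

Stored little-endian, the bytes at ascending addresses are 7C 64 5B 2D 40 E2 7A D1.
Read back as big-endian, the last byte is least significant, giving 0x7C645B2D40E27AD1.
0x7C645B2D40E27AD1 = 8963389408294370001.

8963389408294370001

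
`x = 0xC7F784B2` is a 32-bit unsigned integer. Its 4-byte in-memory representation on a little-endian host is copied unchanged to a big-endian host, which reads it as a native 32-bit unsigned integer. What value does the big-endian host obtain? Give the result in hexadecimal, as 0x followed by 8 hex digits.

0xB284F7C7

Stored little-endian, the bytes at ascending addresses are B2 84 F7 C7.
Read back as big-endian, the last byte is least significant, giving 0xB284F7C7.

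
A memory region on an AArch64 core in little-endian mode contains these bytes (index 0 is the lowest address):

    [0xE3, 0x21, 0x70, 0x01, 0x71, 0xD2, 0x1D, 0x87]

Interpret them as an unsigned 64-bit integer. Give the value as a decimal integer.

In little-endian order the low byte comes first in memory.
Reassemble most-significant byte first: 87 1D D2 71 01 70 21 E3 → 0x871DD271017021E3.
0x871DD271017021E3 = 9736169352242143715.

9736169352242143715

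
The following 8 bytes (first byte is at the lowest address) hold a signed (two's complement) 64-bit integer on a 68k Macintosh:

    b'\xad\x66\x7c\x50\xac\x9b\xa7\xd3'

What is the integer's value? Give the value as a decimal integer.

-5951933171588421677

Big-endian: lowest address holds the most-significant byte.
The bytes are already most-significant first: 0xAD667C50AC9BA7D3.
Top bit is set, so as a signed 64-bit value this is 0xAD667C50AC9BA7D3 − 2^64 = -5951933171588421677.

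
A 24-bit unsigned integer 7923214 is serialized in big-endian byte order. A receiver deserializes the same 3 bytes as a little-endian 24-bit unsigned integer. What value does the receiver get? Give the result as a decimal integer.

7923214 in 24-bit hexadecimal is 0x78E60E.
Stored big-endian, the bytes at ascending addresses are 78 E6 0E.
Read back as little-endian, the first byte is least significant, giving 0x0EE678.
0x0EE678 = 976504.

976504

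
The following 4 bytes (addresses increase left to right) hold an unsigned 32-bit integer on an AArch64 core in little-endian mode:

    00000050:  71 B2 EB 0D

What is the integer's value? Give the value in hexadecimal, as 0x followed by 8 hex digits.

0x0DEBB271

Little-endian: lowest address holds the least-significant byte.
Reassemble most-significant byte first: 0D EB B2 71 → 0x0DEBB271.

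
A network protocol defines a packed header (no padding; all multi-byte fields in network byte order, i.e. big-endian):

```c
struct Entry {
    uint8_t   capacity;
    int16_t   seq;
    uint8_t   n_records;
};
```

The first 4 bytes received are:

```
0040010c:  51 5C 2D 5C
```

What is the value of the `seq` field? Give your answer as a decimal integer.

23597

`seq` follows `capacity` (1 byte), so it starts at byte offset 1 and occupies 2 bytes.
Bytes at offsets 1..2: 5C 2D.
Big-endian: lowest address holds the most-significant byte.
The bytes are already most-significant first: 0x5C2D.
0x5C2D = 23597.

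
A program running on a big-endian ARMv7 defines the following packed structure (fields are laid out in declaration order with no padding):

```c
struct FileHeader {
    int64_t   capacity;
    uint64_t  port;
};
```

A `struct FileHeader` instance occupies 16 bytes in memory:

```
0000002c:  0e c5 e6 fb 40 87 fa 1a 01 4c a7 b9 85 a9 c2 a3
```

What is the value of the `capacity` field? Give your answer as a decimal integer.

1064510853736823322

`capacity` is the first field, at byte offset 0, occupying 8 bytes.
Bytes at offsets 0..7: 0E C5 E6 FB 40 87 FA 1A.
Big-endian stores the most-significant byte at the lowest address.
The bytes are already most-significant first: 0x0EC5E6FB4087FA1A.
0x0EC5E6FB4087FA1A = 1064510853736823322.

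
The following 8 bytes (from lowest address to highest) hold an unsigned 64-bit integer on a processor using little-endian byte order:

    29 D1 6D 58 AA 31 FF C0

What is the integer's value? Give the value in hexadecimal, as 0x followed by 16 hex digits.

0xC0FF31AA586DD129

Little-endian stores the least-significant byte at the lowest address.
Reassemble most-significant byte first: C0 FF 31 AA 58 6D D1 29 → 0xC0FF31AA586DD129.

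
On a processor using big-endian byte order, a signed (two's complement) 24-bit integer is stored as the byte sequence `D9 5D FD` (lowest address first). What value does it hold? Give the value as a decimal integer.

-2531843

Big-endian: lowest address holds the most-significant byte.
The bytes are already most-significant first: 0xD95DFD.
Top bit is set, so as a signed 24-bit value this is 0xD95DFD − 2^24 = -2531843.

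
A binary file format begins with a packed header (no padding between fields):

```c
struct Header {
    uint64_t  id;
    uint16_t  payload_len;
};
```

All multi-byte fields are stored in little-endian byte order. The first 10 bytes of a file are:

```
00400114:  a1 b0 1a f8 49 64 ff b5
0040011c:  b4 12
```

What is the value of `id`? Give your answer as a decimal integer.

`id` is the first field, at byte offset 0, occupying 8 bytes.
Bytes at offsets 0..7: A1 B0 1A F8 49 64 FF B5.
Little-endian: lowest address holds the least-significant byte.
Reassemble most-significant byte first: B5 FF 64 49 F8 1A B0 A1 → 0xB5FF6449F81AB0A1.
0xB5FF6449F81AB0A1 = 13114310908784062625.

13114310908784062625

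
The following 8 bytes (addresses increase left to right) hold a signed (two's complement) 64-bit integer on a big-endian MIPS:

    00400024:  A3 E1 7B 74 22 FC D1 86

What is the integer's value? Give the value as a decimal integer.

In big-endian order the high byte comes first in memory.
The bytes are already most-significant first: 0xA3E17B7422FCD186.
Top bit is set, so as a signed 64-bit value this is 0xA3E17B7422FCD186 − 2^64 = -6637888637033983610.

-6637888637033983610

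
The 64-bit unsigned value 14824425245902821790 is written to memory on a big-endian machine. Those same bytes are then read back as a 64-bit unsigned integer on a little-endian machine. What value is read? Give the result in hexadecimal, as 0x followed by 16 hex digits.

0x9ED95ECD37F0BACD

14824425245902821790 in 64-bit hexadecimal is 0xCDBAF037CD5ED99E.
Stored big-endian, the bytes at ascending addresses are CD BA F0 37 CD 5E D9 9E.
Read back as little-endian, the first byte is least significant, giving 0x9ED95ECD37F0BACD.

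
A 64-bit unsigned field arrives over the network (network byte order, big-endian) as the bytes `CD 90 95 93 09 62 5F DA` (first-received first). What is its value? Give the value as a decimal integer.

14812503633171734490

Big-endian: lowest address holds the most-significant byte.
The bytes are already most-significant first: 0xCD90959309625FDA.
0xCD90959309625FDA = 14812503633171734490.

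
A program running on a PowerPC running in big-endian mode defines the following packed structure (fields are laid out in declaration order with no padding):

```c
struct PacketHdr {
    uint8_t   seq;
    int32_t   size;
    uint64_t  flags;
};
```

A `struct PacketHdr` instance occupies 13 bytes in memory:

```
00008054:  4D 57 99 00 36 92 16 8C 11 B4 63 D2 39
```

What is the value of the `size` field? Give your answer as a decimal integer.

`size` follows `seq` (1 byte), so it starts at byte offset 1 and occupies 4 bytes.
Bytes at offsets 1..4: 57 99 00 36.
In big-endian order the high byte comes first in memory.
The bytes are already most-significant first: 0x57990036.
0x57990036 = 1469644854.

1469644854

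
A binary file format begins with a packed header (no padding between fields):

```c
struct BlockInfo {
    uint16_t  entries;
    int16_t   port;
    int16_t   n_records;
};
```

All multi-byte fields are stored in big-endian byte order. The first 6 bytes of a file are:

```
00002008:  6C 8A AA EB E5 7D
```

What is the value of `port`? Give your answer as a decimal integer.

`port` follows `entries` (2 bytes), so it starts at byte offset 2 and occupies 2 bytes.
Bytes at offsets 2..3: AA EB.
In big-endian order the high byte comes first in memory.
The bytes are already most-significant first: 0xAAEB.
Top bit is set, so as a signed 16-bit value this is 0xAAEB − 2^16 = -21781.

-21781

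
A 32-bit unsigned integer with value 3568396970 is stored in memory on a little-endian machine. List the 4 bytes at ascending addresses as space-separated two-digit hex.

3568396970 in hexadecimal, padded to 32 bits, is 0xD4B16AAA.
Split into bytes (most-significant first): D4 B1 6A AA.
In little-endian order the low byte comes first in memory.
So at ascending addresses the bytes are AA 6A B1 D4.

AA 6A B1 D4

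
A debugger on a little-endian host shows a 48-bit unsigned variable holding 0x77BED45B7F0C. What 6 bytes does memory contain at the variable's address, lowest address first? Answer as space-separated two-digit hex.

0C 7F 5B D4 BE 77

Split into bytes (most-significant first): 77 BE D4 5B 7F 0C.
Little-endian stores the least-significant byte at the lowest address.
So at ascending addresses the bytes are 0C 7F 5B D4 BE 77.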